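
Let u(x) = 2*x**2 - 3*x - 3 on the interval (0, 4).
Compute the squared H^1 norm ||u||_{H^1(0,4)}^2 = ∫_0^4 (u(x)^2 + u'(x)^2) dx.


||u||_{H^1}^2 = 5288/15

The H^1 norm (squared) on an interval (0, L) is
  ||u||_{H^1}^2 = ∫_0^L u(x)^2 dx + ∫_0^L u'(x)^2 dx.
Compute u'(x) = 4*x - 3.
Then u(x)^2 = 4*x**4 - 12*x**3 - 3*x**2 + 18*x + 9 and u'(x)^2 = 16*x**2 - 24*x + 9.
Integrate each monomial from 0 to 4 using ∫_0^4 c·x^n dx = c·4^(n+1)/(n+1):
  ∫_0^4 u(x)^2 dx = ∫_0^4 (4*x^4 - 12*x^3 - 3*x^2 + 18*x + 9) dx. Term by term:
    ∫_0^4 4*x^4 dx = 4096/5;  ∫_0^4 -12*x^3 dx = -768;  ∫_0^4 -3*x^2 dx = -64;
    ∫_0^4 18*x dx = 144;  ∫_0^4 9 dx = 36.
  Sum: 4096/5 − 768 − 64 + 144 + 36 = 836/5.
  ∫_0^4 u'(x)^2 dx = ∫_0^4 (16*x^2 - 24*x + 9) dx. Term by term:
    ∫_0^4 16*x^2 dx = 1024/3;  ∫_0^4 -24*x dx = -192;  ∫_0^4 9 dx = 36.
  Sum: 1024/3 − 192 + 36 = 556/3.
Adding: ||u||_{H^1}^2 = 836/5 + 556/3 = 5288/15.


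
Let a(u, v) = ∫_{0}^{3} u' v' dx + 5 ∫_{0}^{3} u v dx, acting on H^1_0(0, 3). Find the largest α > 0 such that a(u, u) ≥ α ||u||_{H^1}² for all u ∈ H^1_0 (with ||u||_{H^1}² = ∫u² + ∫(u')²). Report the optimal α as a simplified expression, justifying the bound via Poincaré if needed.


α = 1

Coercivity of a(·,·) on H^1_0(0, 3) means a(u, u) ≥ α ||u||_{H^1}² for every u ∈ H^1_0.
The interval has length L = 3, and Poincaré/coercivity depend only on L. Here a(u, u) = ∫(u')² + (5)·∫u².
Here c = 5 ≥ 1, so a(u,u) = ∫(u')² + c∫u² ≥ ∫(u')² + ∫u² = ||u||_{H^1}², i.e. α = 1 works. No larger α is possible: a(u,u) ≥ α||u||_{H^1}² means (1−α)∫(u')² ≥ (α−c)∫u², and for the modes u_n = sin(nπ(x−x₀)/L) (x₀ the left endpoint) one has ∫u_n²/∫(u_n')² = (L/(nπ))² → 0, so a(u_n,u_n)/||u_n||_{H^1}² → 1. Hence the optimal constant is α = 1.
Therefore α = 1.


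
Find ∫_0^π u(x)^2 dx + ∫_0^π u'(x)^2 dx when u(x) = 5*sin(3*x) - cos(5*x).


||u||_{H^1(0,π)}^2 = 138*π

u'(x) = 5*sin(5*x) + 15*cos(3*x).
Expand u² and (u')² and integrate term by term on (0, π), using: for integers n ≥ 1, ∫_0^π sin²(nx) dx = ∫_0^π cos²(nx) dx = π/2; for n ≠ n', ∫_0^π sin(nx)sin(n'x) dx = ∫_0^π cos(nx)cos(n'x) dx = 0; and by product-to-sum, ∫_0^π sin(nx)cos(n'x) dx = ½∫_0^π [sin((n+n')x) + sin((n−n')x)] dx, which is 0 when n+n' is even and 2n/(n²−n'²) when n+n' is odd (it need not vanish on (0, π)).
  u² squared terms: (-1)²·∫cos(5x)² dx = 1·π/2 = π/2;  (5)²·∫sin(3x)² dx = 25·π/2 = 25*π/2.
  u² cross terms: 2·(-1)·(5)·∫cos(5x)·sin(3x) dx = -10·(0) = 0.
  So ∫_0^π u² dx = π/2 + 25*π/2 + 0 = 13*π.
  (u')² squared terms: (5)²·∫sin(5x)² dx = 25·π/2 = 25*π/2;  (15)²·∫cos(3x)² dx = 225·π/2 = 225*π/2.
  (u')² cross terms: 2·(5)·(15)·∫sin(5x)·cos(3x) dx = 150·(0) = 0.
  So ∫_0^π (u')² dx = 25*π/2 + 225*π/2 + 0 = 125*π.
||u||_{H^1}^2 = (13*π) + (125*π) = 138*π.


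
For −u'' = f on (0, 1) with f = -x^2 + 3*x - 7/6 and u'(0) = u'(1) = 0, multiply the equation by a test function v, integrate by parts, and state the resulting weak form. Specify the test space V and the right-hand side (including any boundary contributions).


V = H^1(0, 1) (no boundary constraint on v; u is determined up to an additive constant); weak form: ∫_0^1 u'v' dx = ∫_0^1 (-x^2 + 3*x - 7/6) v dx for all v ∈ V.

Multiply both sides by a test function v and integrate from 0 to 1:
  ∫_0^1 −u''(x) v(x) dx = ∫_0^1 f(x) v(x) dx.
Integrate the LHS by parts once:
  ∫_0^1 −u'' v dx = −[u'(x) v(x)]_0^1 + ∫_0^1 u'(x) v'(x) dx.
Thus ∫_0^1 u'(x) v'(x) dx = ∫_0^1 f(x) v(x) dx + [u'(x) v(x)]_0^1.
Choose V so that boundary terms are either known or forced to vanish.
u has homogeneous Neumann: u'(0) = u'(1) = 0. So [u' v]_0^1 = 0·v(1) − 0·v(0) = 0 for any v; take V = H^1(0, 1).
Weak formulation: find u (satisfying any essential BC) such that ∫_0^1 u'(x) v'(x) dx = ∫_0^1 f v dx for all v ∈ V (homogeneous Neumann, so boundary terms vanish).
Substituting f(x) = -x^2 + 3*x - 7/6, the right-hand side is ∫_0^1 (-x^2 + 3*x - 7/6) v dx.
Compatibility check (pure Neumann): taking v ≡ 1 ∈ V gives 0 = ∫_0^1 f dx + (0) − (0), i.e. ∫_0^1 f dx must equal u'(0) − u'(1) = 0. Indeed ∫_0^1 (-x^2 + 3*x - 7/6) dx = 0, so the data are compatible. The solution is then unique only up to an additive constant (fix it e.g. by requiring ∫_0^1 u dx = 0).


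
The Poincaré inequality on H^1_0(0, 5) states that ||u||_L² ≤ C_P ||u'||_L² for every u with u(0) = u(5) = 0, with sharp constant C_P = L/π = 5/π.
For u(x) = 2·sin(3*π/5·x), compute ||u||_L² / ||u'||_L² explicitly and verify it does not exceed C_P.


||u||_L² / ||u'||_L² = 5/(3*π) < C_P = 5/π.

u(x) = 2·sin(3*π/5·x), so u'(x) = 6*π*cos(3*π*x/5)/5.
Writing u(x) = A·sin(kπx/L) with A = 2 and k = 3, use ∫_0^L sin²(kπx/L) dx = L/2 and ∫_0^L cos²(kπx/L) dx = L/2.
u² = 4·sin²(3*π/5·x) and (u')² = 36*π^2/25·cos²(3*π/5·x), and each of sin², cos² integrates to L/2 = 5/2 over (0, 5).
∫_0^5 u² dx = 10, so ||u||_L² = sqrt(10).
∫_0^5 (u')² dx = 18*π^2/5, so ||u'||_L² = 3*sqrt(10)*π/5.
Ratio ||u||_L² / ||u'||_L² = 5/(3*π).
Sharp Poincaré constant on H^1_0(0, 5) is C_P = L/π = 5/π, achieved by sin(π/5·x).
This is the k = 3 harmonic; the ratio L/(kπ) is strictly less than C_P = L/π, consistent with the sharp inequality ||u||_L² ≤ C_P ||u'||_L².


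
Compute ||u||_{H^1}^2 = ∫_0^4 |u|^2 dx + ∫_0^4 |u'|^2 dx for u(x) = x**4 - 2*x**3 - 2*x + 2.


||u||_{H^1}^2 = 5207456/315

The H^1 norm (squared) on an interval (0, L) is
  ||u||_{H^1}^2 = ∫_0^L u(x)^2 dx + ∫_0^L u'(x)^2 dx.
Compute u'(x) = 4*x**3 - 6*x**2 - 2.
Then u(x)^2 = x**8 - 4*x**7 + 4*x**6 - 4*x**5 + 12*x**4 - 8*x**3 + 4*x**2 - 8*x + 4 and u'(x)^2 = 16*x**6 - 48*x**5 + 36*x**4 - 16*x**3 + 24*x**2 + 4.
Integrate each monomial from 0 to 4 using ∫_0^4 c·x^n dx = c·4^(n+1)/(n+1):
  ∫_0^4 u(x)^2 dx = ∫_0^4 (x^8 - 4*x^7 + 4*x^6 - 4*x^5 + 12*x^4 - 8*x^3 + 4*x^2 - 8*x + 4) dx. Term by term:
    ∫_0^4 x^8 dx = 262144/9;  ∫_0^4 -4*x^7 dx = -32768;  ∫_0^4 4*x^6 dx = 65536/7;
    ∫_0^4 -4*x^5 dx = -8192/3;  ∫_0^4 12*x^4 dx = 12288/5;  ∫_0^4 -8*x^3 dx = -512;
    ∫_0^4 4*x^2 dx = 256/3;  ∫_0^4 -8*x dx = -64;  ∫_0^4 4 dx = 16.
  Sum: 262144/9 − 32768 + 65536/7 − 8192/3 + 12288/5 − 512 + 256/3 − 64 + 16 = 1566704/315.
  ∫_0^4 u'(x)^2 dx = ∫_0^4 (16*x^6 - 48*x^5 + 36*x^4 - 16*x^3 + 24*x^2 + 4) dx. Term by term:
    ∫_0^4 16*x^6 dx = 262144/7;  ∫_0^4 -48*x^5 dx = -32768;  ∫_0^4 36*x^4 dx = 36864/5;
    ∫_0^4 -16*x^3 dx = -1024;  ∫_0^4 24*x^2 dx = 512;  ∫_0^4 4 dx = 16.
  Sum: 262144/7 − 32768 + 36864/5 − 1024 + 512 + 16 = 404528/35.
Adding: ||u||_{H^1}^2 = 1566704/315 + 404528/35 = 5207456/315.


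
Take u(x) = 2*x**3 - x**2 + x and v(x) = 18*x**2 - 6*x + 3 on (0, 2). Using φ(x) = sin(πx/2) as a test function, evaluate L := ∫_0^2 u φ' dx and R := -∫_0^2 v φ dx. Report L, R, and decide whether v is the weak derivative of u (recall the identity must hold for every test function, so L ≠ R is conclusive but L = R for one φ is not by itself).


LHS = -44/π + 192/π^3, RHS = -132/π + 576/π^3. No, v is not the weak derivative of u.

u(x) = 2*x**3 - x**2 + x, classical derivative u'(x) = 6*x**2 - 2*x + 1.
φ(x) = sin(πx/2), so φ'(x) = π*cos(π*x/2)/2.
Note φ(0) = φ(2) = 0, so the boundary term u·φ vanishes.
LHS = ∫_0^2 u(x) φ'(x) dx = ∫_0^2 (π*x^3*cos(π*x/2) - π*x^2*cos(π*x/2)/2 + π*x*cos(π*x/2)/2) dx. Term by term:
  ∫_0^2 π*x^3*cos(π*x/2) dx = -48/π + 192/π^3;  ∫_0^2 π*x*cos(π*x/2)/2 dx = -4/π;  ∫_0^2 -π*x^2*cos(π*x/2)/2 dx = 8/π.
Sum: -48/π + 192/π^3 − 4/π + 8/π = -44/π + 192/π^3.
So LHS = -44/π + 192/π^3.
∫_0^2 v(x) φ(x) dx = ∫_0^2 (18*x^2*sin(π*x/2) - 6*x*sin(π*x/2) + 3*sin(π*x/2)) dx. Term by term:
  ∫_0^2 3*sin(π*x/2) dx = 12/π;  ∫_0^2 -6*x*sin(π*x/2) dx = -24/π;  ∫_0^2 18*x^2*sin(π*x/2) dx = -576/π^3 + 144/π.
Sum: 12/π − 24/π + -576/π^3 + 144/π = -576/π^3 + 132/π.
So RHS = -∫_0^2 v(x) φ(x) dx = -132/π + 576/π^3.
LHS − RHS = -384/π^3 + 88/π ≠ 0, so the identity fails.
(For a valid weak derivative the identity must hold for EVERY test function, in particular this one. The failure shows v is NOT the weak derivative of u.)
Correct weak derivative would be u'(x) = 6*x**2 - 2*x + 1.


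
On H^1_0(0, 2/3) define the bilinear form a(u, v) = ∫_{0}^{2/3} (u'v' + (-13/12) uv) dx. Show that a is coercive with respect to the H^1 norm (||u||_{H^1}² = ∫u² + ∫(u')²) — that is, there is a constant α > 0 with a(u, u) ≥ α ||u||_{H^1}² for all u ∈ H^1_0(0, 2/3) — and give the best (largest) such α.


α = (-13 + 27*π^2)/(3*(4 + 9*π^2))

Coercivity of a(·,·) on H^1_0(0, 2/3) means a(u, u) ≥ α ||u||_{H^1}² for every u ∈ H^1_0.
The interval has length L = 2/3, and Poincaré/coercivity depend only on L. Here a(u, u) = ∫(u')² + (-13/12)·∫u².
Here c = -13/12 < 0 with |c| < (π/L)² = 9*π^2/4, so coercivity still holds. The condition a(u,u) ≥ α||u||_{H^1}² reads (1−α)∫(u')² ≥ (α−c)∫u². Any admissible α is ≤ 1 (rapidly oscillating u have ∫u²/∫(u')² → 0), and α = 1 would force 0 ≥ (1−c)∫u², impossible since c < 1; so 1−α > 0. By the sharp Poincaré inequality on H^1_0 of an interval of length L, ∫(u')² ≥ (π/L)²∫u² with equality for the first sine mode sin(π(x−x₀)/L) (x₀ the left endpoint), so the inequality holds for all u iff (1−α)(π/L)² ≥ α − c, i.e. α ≤ ((π/L)² + c)/((π/L)² + 1) = (1 + c(L/π)²)/(1 + (L/π)²). (Direct route, valid since c ≤ 0: Poincaré gives c∫u² ≥ c(L/π)²∫(u')², so a(u,u) ≥ (1 + c(L/π)²)∫(u')², while ||u||_{H^1}² ≤ (1 + (L/π)²)∫(u')²; dividing yields the same α.) With (π/L)² = 9*π^2/4 and c = -13/12, the largest admissible constant is α = ((π/L)² + c)/((π/L)² + 1).
Simplifying, α = (-13 + 27*π^2)/(3*(4 + 9*π^2)).


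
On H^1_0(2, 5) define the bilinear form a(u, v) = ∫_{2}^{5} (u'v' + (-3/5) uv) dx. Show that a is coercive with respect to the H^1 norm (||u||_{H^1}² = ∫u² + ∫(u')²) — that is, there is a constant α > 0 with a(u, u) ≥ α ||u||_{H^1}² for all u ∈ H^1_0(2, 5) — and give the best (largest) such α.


α = (-27/5 + π^2)/(9 + π^2)

Coercivity of a(·,·) on H^1_0(2, 5) means a(u, u) ≥ α ||u||_{H^1}² for every u ∈ H^1_0.
The interval has length L = 3, and Poincaré/coercivity depend only on L. Here a(u, u) = ∫(u')² + (-3/5)·∫u².
Here c = -3/5 < 0 with |c| < (π/L)² = π^2/9, so coercivity still holds. The condition a(u,u) ≥ α||u||_{H^1}² reads (1−α)∫(u')² ≥ (α−c)∫u². Any admissible α is ≤ 1 (rapidly oscillating u have ∫u²/∫(u')² → 0), and α = 1 would force 0 ≥ (1−c)∫u², impossible since c < 1; so 1−α > 0. By the sharp Poincaré inequality on H^1_0 of an interval of length L, ∫(u')² ≥ (π/L)²∫u² with equality for the first sine mode sin(π(x−x₀)/L) (x₀ the left endpoint), so the inequality holds for all u iff (1−α)(π/L)² ≥ α − c, i.e. α ≤ ((π/L)² + c)/((π/L)² + 1) = (1 + c(L/π)²)/(1 + (L/π)²). (Direct route, valid since c ≤ 0: Poincaré gives c∫u² ≥ c(L/π)²∫(u')², so a(u,u) ≥ (1 + c(L/π)²)∫(u')², while ||u||_{H^1}² ≤ (1 + (L/π)²)∫(u')²; dividing yields the same α.) With (π/L)² = π^2/9 and c = -3/5, the largest admissible constant is α = ((π/L)² + c)/((π/L)² + 1).
Simplifying, α = (-27/5 + π^2)/(9 + π^2).


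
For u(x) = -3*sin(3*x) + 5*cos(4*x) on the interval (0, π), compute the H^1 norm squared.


||u||_{H^1(0,π)}^2 = 3060/7 + 515*π/2

u'(x) = -20*sin(4*x) - 9*cos(3*x).
Expand u² and (u')² and integrate term by term on (0, π), using: for integers n ≥ 1, ∫_0^π sin²(nx) dx = ∫_0^π cos²(nx) dx = π/2; for n ≠ n', ∫_0^π sin(nx)sin(n'x) dx = ∫_0^π cos(nx)cos(n'x) dx = 0; and by product-to-sum, ∫_0^π sin(nx)cos(n'x) dx = ½∫_0^π [sin((n+n')x) + sin((n−n')x)] dx, which is 0 when n+n' is even and 2n/(n²−n'²) when n+n' is odd (it need not vanish on (0, π)).
  u² squared terms: (-3)²·∫sin(3x)² dx = 9·π/2 = 9*π/2;  (5)²·∫cos(4x)² dx = 25·π/2 = 25*π/2.
  u² cross terms: 2·(-3)·(5)·∫sin(3x)·cos(4x) dx = -30·(-6/7) = 180/7.
  So ∫_0^π u² dx = 9*π/2 + 25*π/2 + 180/7 = 180/7 + 17*π.
  (u')² squared terms: (-20)²·∫sin(4x)² dx = 400·π/2 = 200*π;  (-9)²·∫cos(3x)² dx = 81·π/2 = 81*π/2.
  (u')² cross terms: 2·(-20)·(-9)·∫sin(4x)·cos(3x) dx = 360·(8/7) = 2880/7.
  So ∫_0^π (u')² dx = 200*π + 81*π/2 + 2880/7 = 2880/7 + 481*π/2.
||u||_{H^1}^2 = (180/7 + 17*π) + (2880/7 + 481*π/2) = 3060/7 + 515*π/2.


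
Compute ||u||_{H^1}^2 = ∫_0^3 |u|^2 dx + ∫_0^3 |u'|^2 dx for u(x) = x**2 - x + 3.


||u||_{H^1}^2 = 921/10

The H^1 norm (squared) on an interval (0, L) is
  ||u||_{H^1}^2 = ∫_0^L u(x)^2 dx + ∫_0^L u'(x)^2 dx.
Compute u'(x) = 2*x - 1.
Then u(x)^2 = x**4 - 2*x**3 + 7*x**2 - 6*x + 9 and u'(x)^2 = 4*x**2 - 4*x + 1.
Integrate each monomial from 0 to 3 using ∫_0^3 c·x^n dx = c·3^(n+1)/(n+1):
  ∫_0^3 u(x)^2 dx = ∫_0^3 (x^4 - 2*x^3 + 7*x^2 - 6*x + 9) dx. Term by term:
    ∫_0^3 x^4 dx = 243/5;  ∫_0^3 -2*x^3 dx = -81/2;  ∫_0^3 7*x^2 dx = 63;
    ∫_0^3 -6*x dx = -27;  ∫_0^3 9 dx = 27.
  Sum: 243/5 − 81/2 + 63 − 27 + 27 = 711/10.
  ∫_0^3 u'(x)^2 dx = ∫_0^3 (4*x^2 - 4*x + 1) dx. Term by term:
    ∫_0^3 4*x^2 dx = 36;  ∫_0^3 -4*x dx = -18;  ∫_0^3 1 dx = 3.
  Sum: 36 − 18 + 3 = 21.
Adding: ||u||_{H^1}^2 = 711/10 + 21 = 921/10.


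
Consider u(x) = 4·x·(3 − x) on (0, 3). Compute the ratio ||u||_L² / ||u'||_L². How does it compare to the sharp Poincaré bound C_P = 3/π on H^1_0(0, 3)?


||u||_L² / ||u'||_L² = 3*sqrt(10)/10 < C_P = 3/π.

u(x) = 4·x·(3 − x), so u'(x) = 12 - 8*x.
u(x) = 4·x·(3 − x) vanishes at x = 0 and x = 3, so u ∈ H^1_0(0, 3). Differentiate via the product rule and integrate the resulting polynomials term by term.
  ∫_0^3 u² dx = ∫_0^3 (16*x^4 - 96*x^3 + 144*x^2) dx. Term by term:
    ∫_0^3 16*x^4 dx = 3888/5;  ∫_0^3 -96*x^3 dx = -1944;  ∫_0^3 144*x^2 dx = 1296.
  Sum: 3888/5 − 1944 + 1296 = 648/5.
  ∫_0^3 (u')² dx = ∫_0^3 (64*x^2 - 192*x + 144) dx. Term by term:
    ∫_0^3 64*x^2 dx = 576;  ∫_0^3 -192*x dx = -864;  ∫_0^3 144 dx = 432.
  Sum: 576 − 864 + 432 = 144.
∫_0^3 u² dx = 648/5, so ||u||_L² = 18*sqrt(10)/5.
∫_0^3 (u')² dx = 144, so ||u'||_L² = 12.
Ratio ||u||_L² / ||u'||_L² = 3*sqrt(10)/10.
Sharp Poincaré constant on H^1_0(0, 3) is C_P = L/π = 3/π, achieved by sin(π/3·x).
A polynomial bump cannot attain the sharp Poincaré constant (only the first sine eigenfunction does), so the ratio is strictly less than C_P, consistent with ||u||_L² ≤ C_P ||u'||_L².


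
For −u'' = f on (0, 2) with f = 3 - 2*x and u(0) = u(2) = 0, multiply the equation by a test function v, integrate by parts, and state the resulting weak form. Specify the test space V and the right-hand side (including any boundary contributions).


V = H^1_0(0, 2) (so v(0) = v(2) = 0); weak form: ∫_0^2 u'v' dx = ∫_0^2 (3 - 2*x) v dx for all v ∈ V.

Multiply both sides by a test function v and integrate from 0 to 2:
  ∫_0^2 −u''(x) v(x) dx = ∫_0^2 f(x) v(x) dx.
Integrate the LHS by parts once:
  ∫_0^2 −u'' v dx = −[u'(x) v(x)]_0^2 + ∫_0^2 u'(x) v'(x) dx.
Thus ∫_0^2 u'(x) v'(x) dx = ∫_0^2 f(x) v(x) dx + [u'(x) v(x)]_0^2.
Choose V so that boundary terms are either known or forced to vanish.
u is Dirichlet: u(0) = u(2) = 0. Let V = H^1_0(0, 2); then v(0) = v(2) = 0, and [u' v]_0^2 = 0.
Weak formulation: find u (satisfying any essential BC) such that ∫_0^2 u'(x) v'(x) dx = ∫_0^2 f v dx for all v ∈ V.
Substituting f(x) = 3 - 2*x, the right-hand side is ∫_0^2 (3 - 2*x) v dx.


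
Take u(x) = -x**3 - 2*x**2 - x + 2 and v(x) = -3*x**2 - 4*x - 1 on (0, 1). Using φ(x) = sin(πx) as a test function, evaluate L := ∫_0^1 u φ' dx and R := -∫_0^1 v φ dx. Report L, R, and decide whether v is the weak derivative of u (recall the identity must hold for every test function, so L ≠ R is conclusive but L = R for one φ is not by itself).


LHS = -12/π^3 + 9/π, RHS = -12/π^3 + 9/π. Yes, v = u' weakly.

u(x) = -x**3 - 2*x**2 - x + 2, classical derivative u'(x) = -3*x**2 - 4*x - 1.
φ(x) = sin(πx), so φ'(x) = π*cos(π*x).
Note φ(0) = φ(1) = 0, so the boundary term u·φ vanishes.
LHS = ∫_0^1 u(x) φ'(x) dx = ∫_0^1 (-π*x^3*cos(π*x) - 2*π*x^2*cos(π*x) - π*x*cos(π*x) + 2*π*cos(π*x)) dx. Term by term:
  ∫_0^1 2*π*cos(π*x) dx = 0;  ∫_0^1 -π*x*cos(π*x) dx = 2/π;  ∫_0^1 -π*x^3*cos(π*x) dx = -12/π^3 + 3/π;
  ∫_0^1 -2*π*x^2*cos(π*x) dx = 4/π.
Sum: 0 + 2/π + -12/π^3 + 3/π + 4/π = -12/π^3 + 9/π.
So LHS = -12/π^3 + 9/π.
∫_0^1 v(x) φ(x) dx = ∫_0^1 (-3*x^2*sin(π*x) - 4*x*sin(π*x) - sin(π*x)) dx. Term by term:
  ∫_0^1 -sin(π*x) dx = -2/π;  ∫_0^1 -4*x*sin(π*x) dx = -4/π;  ∫_0^1 -3*x^2*sin(π*x) dx = -3/π + 12/π^3.
Sum: -2/π − 4/π + -3/π + 12/π^3 = -9/π + 12/π^3.
So RHS = -∫_0^1 v(x) φ(x) dx = -12/π^3 + 9/π.
LHS = RHS, so the identity holds for this test φ.
Moreover u is smooth here and v(x) = u'(x) = -3*x**2 - 4*x - 1 pointwise, so the identity holds for every test function. Hence v is the weak derivative of u.


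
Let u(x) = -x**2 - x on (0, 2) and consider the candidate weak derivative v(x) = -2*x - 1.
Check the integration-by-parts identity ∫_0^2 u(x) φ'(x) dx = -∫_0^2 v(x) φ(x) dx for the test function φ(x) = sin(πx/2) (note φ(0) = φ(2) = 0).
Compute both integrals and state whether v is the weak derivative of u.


LHS = 12/π, RHS = 12/π. Yes, v = u' weakly.

u(x) = -x**2 - x, classical derivative u'(x) = -2*x - 1.
φ(x) = sin(πx/2), so φ'(x) = π*cos(π*x/2)/2.
Note φ(0) = φ(2) = 0, so the boundary term u·φ vanishes.
LHS = ∫_0^2 u(x) φ'(x) dx = ∫_0^2 (-π*x^2*cos(π*x/2)/2 - π*x*cos(π*x/2)/2) dx. Term by term:
  ∫_0^2 -π*x*cos(π*x/2)/2 dx = 4/π;  ∫_0^2 -π*x^2*cos(π*x/2)/2 dx = 8/π.
Sum: 4/π + 8/π = 12/π.
So LHS = 12/π.
∫_0^2 v(x) φ(x) dx = ∫_0^2 (-2*x*sin(π*x/2) - sin(π*x/2)) dx. Term by term:
  ∫_0^2 -sin(π*x/2) dx = -4/π;  ∫_0^2 -2*x*sin(π*x/2) dx = -8/π.
Sum: -4/π − 8/π = -12/π.
So RHS = -∫_0^2 v(x) φ(x) dx = 12/π.
LHS = RHS, so the identity holds for this test φ.
Moreover u is smooth here and v(x) = u'(x) = -2*x - 1 pointwise, so the identity holds for every test function. Hence v is the weak derivative of u.


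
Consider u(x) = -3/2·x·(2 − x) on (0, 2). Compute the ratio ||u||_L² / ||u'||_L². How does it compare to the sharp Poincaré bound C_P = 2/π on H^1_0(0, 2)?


||u||_L² / ||u'||_L² = sqrt(10)/5 < C_P = 2/π.

u(x) = -3/2·x·(2 − x), so u'(x) = 3*x - 3.
u(x) = -3/2·x·(2 − x) vanishes at x = 0 and x = 2, so u ∈ H^1_0(0, 2). Differentiate via the product rule and integrate the resulting polynomials term by term.
  ∫_0^2 u² dx = ∫_0^2 (9*x^4/4 - 9*x^3 + 9*x^2) dx. Term by term:
    ∫_0^2 9*x^4/4 dx = 72/5;  ∫_0^2 -9*x^3 dx = -36;  ∫_0^2 9*x^2 dx = 24.
  Sum: 72/5 − 36 + 24 = 12/5.
  ∫_0^2 (u')² dx = ∫_0^2 (9*x^2 - 18*x + 9) dx. Term by term:
    ∫_0^2 9*x^2 dx = 24;  ∫_0^2 -18*x dx = -36;  ∫_0^2 9 dx = 18.
  Sum: 24 − 36 + 18 = 6.
∫_0^2 u² dx = 12/5, so ||u||_L² = 2*sqrt(15)/5.
∫_0^2 (u')² dx = 6, so ||u'||_L² = sqrt(6).
Ratio ||u||_L² / ||u'||_L² = sqrt(10)/5.
Sharp Poincaré constant on H^1_0(0, 2) is C_P = L/π = 2/π, achieved by sin(π/2·x).
A polynomial bump cannot attain the sharp Poincaré constant (only the first sine eigenfunction does), so the ratio is strictly less than C_P, consistent with ||u||_L² ≤ C_P ||u'||_L².


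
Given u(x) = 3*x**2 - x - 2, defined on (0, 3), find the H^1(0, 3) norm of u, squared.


||u||_{H^1}^2 = 5199/10

The H^1 norm (squared) on an interval (0, L) is
  ||u||_{H^1}^2 = ∫_0^L u(x)^2 dx + ∫_0^L u'(x)^2 dx.
Compute u'(x) = 6*x - 1.
Then u(x)^2 = 9*x**4 - 6*x**3 - 11*x**2 + 4*x + 4 and u'(x)^2 = 36*x**2 - 12*x + 1.
Integrate each monomial from 0 to 3 using ∫_0^3 c·x^n dx = c·3^(n+1)/(n+1):
  ∫_0^3 u(x)^2 dx = ∫_0^3 (9*x^4 - 6*x^3 - 11*x^2 + 4*x + 4) dx. Term by term:
    ∫_0^3 9*x^4 dx = 2187/5;  ∫_0^3 -6*x^3 dx = -243/2;  ∫_0^3 -11*x^2 dx = -99;
    ∫_0^3 4*x dx = 18;  ∫_0^3 4 dx = 12.
  Sum: 2187/5 − 243/2 − 99 + 18 + 12 = 2469/10.
  ∫_0^3 u'(x)^2 dx = ∫_0^3 (36*x^2 - 12*x + 1) dx. Term by term:
    ∫_0^3 36*x^2 dx = 324;  ∫_0^3 -12*x dx = -54;  ∫_0^3 1 dx = 3.
  Sum: 324 − 54 + 3 = 273.
Adding: ||u||_{H^1}^2 = 2469/10 + 273 = 5199/10.


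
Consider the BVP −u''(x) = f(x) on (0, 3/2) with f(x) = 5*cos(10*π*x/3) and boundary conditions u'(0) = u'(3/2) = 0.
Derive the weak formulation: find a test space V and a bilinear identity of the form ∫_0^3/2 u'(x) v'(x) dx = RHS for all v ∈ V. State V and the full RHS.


V = H^1(0, 3/2) (no boundary constraint on v; u is determined up to an additive constant); weak form: ∫_0^3/2 u'v' dx = ∫_0^3/2 (5*cos(10*π*x/3)) v dx for all v ∈ V.

Multiply both sides by a test function v and integrate from 0 to 3/2:
  ∫_0^3/2 −u''(x) v(x) dx = ∫_0^3/2 f(x) v(x) dx.
Integrate the LHS by parts once:
  ∫_0^3/2 −u'' v dx = −[u'(x) v(x)]_0^3/2 + ∫_0^3/2 u'(x) v'(x) dx.
Thus ∫_0^3/2 u'(x) v'(x) dx = ∫_0^3/2 f(x) v(x) dx + [u'(x) v(x)]_0^3/2.
Choose V so that boundary terms are either known or forced to vanish.
u has homogeneous Neumann: u'(0) = u'(3/2) = 0. So [u' v]_0^3/2 = 0·v(3/2) − 0·v(0) = 0 for any v; take V = H^1(0, 3/2).
Weak formulation: find u (satisfying any essential BC) such that ∫_0^3/2 u'(x) v'(x) dx = ∫_0^3/2 f v dx for all v ∈ V (homogeneous Neumann, so boundary terms vanish).
Substituting f(x) = 5*cos(10*π*x/3), the right-hand side is ∫_0^3/2 (5*cos(10*π*x/3)) v dx.
Compatibility check (pure Neumann): taking v ≡ 1 ∈ V gives 0 = ∫_0^3/2 f dx + (0) − (0), i.e. ∫_0^3/2 f dx must equal u'(0) − u'(3/2) = 0. Indeed ∫_0^3/2 (5*cos(10*π*x/3)) dx = 0, so the data are compatible. The solution is then unique only up to an additive constant (fix it e.g. by requiring ∫_0^3/2 u dx = 0).


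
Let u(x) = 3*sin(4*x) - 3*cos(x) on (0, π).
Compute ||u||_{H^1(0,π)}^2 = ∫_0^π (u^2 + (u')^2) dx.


||u||_{H^1(0,π)}^2 = -96/5 + 171*π/2

u'(x) = 3*sin(x) + 12*cos(4*x).
Expand u² and (u')² and integrate term by term on (0, π), using: for integers n ≥ 1, ∫_0^π sin²(nx) dx = ∫_0^π cos²(nx) dx = π/2; for n ≠ n', ∫_0^π sin(nx)sin(n'x) dx = ∫_0^π cos(nx)cos(n'x) dx = 0; and by product-to-sum, ∫_0^π sin(nx)cos(n'x) dx = ½∫_0^π [sin((n+n')x) + sin((n−n')x)] dx, which is 0 when n+n' is even and 2n/(n²−n'²) when n+n' is odd (it need not vanish on (0, π)).
  u² squared terms: (-3)²·∫cos(x)² dx = 9·π/2 = 9*π/2;  (3)²·∫sin(4x)² dx = 9·π/2 = 9*π/2.
  u² cross terms: 2·(-3)·(3)·∫cos(x)·sin(4x) dx = -18·(8/15) = -48/5.
  So ∫_0^π u² dx = 9*π/2 + 9*π/2 − 48/5 = -48/5 + 9*π.
  (u')² squared terms: (3)²·∫sin(x)² dx = 9·π/2 = 9*π/2;  (12)²·∫cos(4x)² dx = 144·π/2 = 72*π.
  (u')² cross terms: 2·(3)·(12)·∫sin(x)·cos(4x) dx = 72·(-2/15) = -48/5.
  So ∫_0^π (u')² dx = 9*π/2 + 72*π − 48/5 = -48/5 + 153*π/2.
||u||_{H^1}^2 = (-48/5 + 9*π) + (-48/5 + 153*π/2) = -96/5 + 171*π/2.


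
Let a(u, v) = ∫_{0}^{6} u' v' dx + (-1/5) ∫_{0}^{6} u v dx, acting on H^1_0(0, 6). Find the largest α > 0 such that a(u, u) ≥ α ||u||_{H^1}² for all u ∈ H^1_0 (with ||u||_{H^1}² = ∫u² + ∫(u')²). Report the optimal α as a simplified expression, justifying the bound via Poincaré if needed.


α = (-36/5 + π^2)/(π^2 + 36)

Coercivity of a(·,·) on H^1_0(0, 6) means a(u, u) ≥ α ||u||_{H^1}² for every u ∈ H^1_0.
The interval has length L = 6, and Poincaré/coercivity depend only on L. Here a(u, u) = ∫(u')² + (-1/5)·∫u².
Here c = -1/5 < 0 with |c| < (π/L)² = π^2/36, so coercivity still holds. The condition a(u,u) ≥ α||u||_{H^1}² reads (1−α)∫(u')² ≥ (α−c)∫u². Any admissible α is ≤ 1 (rapidly oscillating u have ∫u²/∫(u')² → 0), and α = 1 would force 0 ≥ (1−c)∫u², impossible since c < 1; so 1−α > 0. By the sharp Poincaré inequality on H^1_0 of an interval of length L, ∫(u')² ≥ (π/L)²∫u² with equality for the first sine mode sin(π(x−x₀)/L) (x₀ the left endpoint), so the inequality holds for all u iff (1−α)(π/L)² ≥ α − c, i.e. α ≤ ((π/L)² + c)/((π/L)² + 1) = (1 + c(L/π)²)/(1 + (L/π)²). (Direct route, valid since c ≤ 0: Poincaré gives c∫u² ≥ c(L/π)²∫(u')², so a(u,u) ≥ (1 + c(L/π)²)∫(u')², while ||u||_{H^1}² ≤ (1 + (L/π)²)∫(u')²; dividing yields the same α.) With (π/L)² = π^2/36 and c = -1/5, the largest admissible constant is α = ((π/L)² + c)/((π/L)² + 1).
Simplifying, α = (-36/5 + π^2)/(π^2 + 36).


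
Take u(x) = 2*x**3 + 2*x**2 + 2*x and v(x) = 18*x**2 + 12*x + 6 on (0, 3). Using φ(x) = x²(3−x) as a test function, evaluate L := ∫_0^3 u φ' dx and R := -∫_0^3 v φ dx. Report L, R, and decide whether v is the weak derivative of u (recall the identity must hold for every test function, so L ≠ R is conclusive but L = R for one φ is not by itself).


LHS = -2079/10, RHS = -6237/10. No, v is not the weak derivative of u.

u(x) = 2*x**3 + 2*x**2 + 2*x, classical derivative u'(x) = 6*x**2 + 4*x + 2.
φ(x) = x²(3−x), so φ'(x) = 3*x*(2 - x).
Note φ(0) = φ(3) = 0, so the boundary term u·φ vanishes.
LHS = ∫_0^3 u(x) φ'(x) dx = ∫_0^3 (-6*x^5 + 6*x^4 + 6*x^3 + 12*x^2) dx. Term by term:
  ∫_0^3 -6*x^5 dx = -729;  ∫_0^3 6*x^4 dx = 1458/5;  ∫_0^3 6*x^3 dx = 243/2;
  ∫_0^3 12*x^2 dx = 108.
Sum: -729 + 1458/5 + 243/2 + 108 = -2079/10.
So LHS = -2079/10.
∫_0^3 v(x) φ(x) dx = ∫_0^3 (-18*x^5 + 42*x^4 + 30*x^3 + 18*x^2) dx. Term by term:
  ∫_0^3 -18*x^5 dx = -2187;  ∫_0^3 42*x^4 dx = 10206/5;  ∫_0^3 30*x^3 dx = 1215/2;
  ∫_0^3 18*x^2 dx = 162.
Sum: -2187 + 10206/5 + 1215/2 + 162 = 6237/10.
So RHS = -∫_0^3 v(x) φ(x) dx = -6237/10.
LHS − RHS = 2079/5 ≠ 0, so the identity fails.
(For a valid weak derivative the identity must hold for EVERY test function, in particular this one. The failure shows v is NOT the weak derivative of u.)
Correct weak derivative would be u'(x) = 6*x**2 + 4*x + 2.


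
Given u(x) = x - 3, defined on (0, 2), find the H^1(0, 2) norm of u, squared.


||u||_{H^1}^2 = 32/3

The H^1 norm (squared) on an interval (0, L) is
  ||u||_{H^1}^2 = ∫_0^L u(x)^2 dx + ∫_0^L u'(x)^2 dx.
Compute u'(x) = 1.
Then u(x)^2 = x**2 - 6*x + 9 and u'(x)^2 = 1.
Integrate each monomial from 0 to 2 using ∫_0^2 c·x^n dx = c·2^(n+1)/(n+1):
  ∫_0^2 u(x)^2 dx = ∫_0^2 (x^2 - 6*x + 9) dx. Term by term:
    ∫_0^2 x^2 dx = 8/3;  ∫_0^2 -6*x dx = -12;  ∫_0^2 9 dx = 18.
  Sum: 8/3 − 12 + 18 = 26/3.
  ∫_0^2 u'(x)^2 dx = ∫_0^2 (1) dx. Term by term:
    ∫_0^2 1 dx = 2.
Adding: ||u||_{H^1}^2 = 26/3 + 2 = 32/3.


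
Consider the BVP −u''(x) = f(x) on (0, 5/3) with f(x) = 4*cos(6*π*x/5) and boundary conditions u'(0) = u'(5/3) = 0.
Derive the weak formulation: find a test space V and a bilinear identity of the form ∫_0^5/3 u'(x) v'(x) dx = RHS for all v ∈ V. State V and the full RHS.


V = H^1(0, 5/3) (no boundary constraint on v; u is determined up to an additive constant); weak form: ∫_0^5/3 u'v' dx = ∫_0^5/3 (4*cos(6*π*x/5)) v dx for all v ∈ V.

Multiply both sides by a test function v and integrate from 0 to 5/3:
  ∫_0^5/3 −u''(x) v(x) dx = ∫_0^5/3 f(x) v(x) dx.
Integrate the LHS by parts once:
  ∫_0^5/3 −u'' v dx = −[u'(x) v(x)]_0^5/3 + ∫_0^5/3 u'(x) v'(x) dx.
Thus ∫_0^5/3 u'(x) v'(x) dx = ∫_0^5/3 f(x) v(x) dx + [u'(x) v(x)]_0^5/3.
Choose V so that boundary terms are either known or forced to vanish.
u has homogeneous Neumann: u'(0) = u'(5/3) = 0. So [u' v]_0^5/3 = 0·v(5/3) − 0·v(0) = 0 for any v; take V = H^1(0, 5/3).
Weak formulation: find u (satisfying any essential BC) such that ∫_0^5/3 u'(x) v'(x) dx = ∫_0^5/3 f v dx for all v ∈ V (homogeneous Neumann, so boundary terms vanish).
Substituting f(x) = 4*cos(6*π*x/5), the right-hand side is ∫_0^5/3 (4*cos(6*π*x/5)) v dx.
Compatibility check (pure Neumann): taking v ≡ 1 ∈ V gives 0 = ∫_0^5/3 f dx + (0) − (0), i.e. ∫_0^5/3 f dx must equal u'(0) − u'(5/3) = 0. Indeed ∫_0^5/3 (4*cos(6*π*x/5)) dx = 0, so the data are compatible. The solution is then unique only up to an additive constant (fix it e.g. by requiring ∫_0^5/3 u dx = 0).


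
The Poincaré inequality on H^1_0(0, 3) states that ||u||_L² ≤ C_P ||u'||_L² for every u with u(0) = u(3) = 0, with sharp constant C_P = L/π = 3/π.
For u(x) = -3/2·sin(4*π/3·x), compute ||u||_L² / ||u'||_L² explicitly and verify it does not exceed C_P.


||u||_L² / ||u'||_L² = 3/(4*π) < C_P = 3/π.

u(x) = -3/2·sin(4*π/3·x), so u'(x) = -2*π*cos(4*π*x/3).
Writing u(x) = A·sin(kπx/L) with A = -3/2 and k = 4, use ∫_0^L sin²(kπx/L) dx = L/2 and ∫_0^L cos²(kπx/L) dx = L/2.
u² = 9/4·sin²(4*π/3·x) and (u')² = 4*π^2·cos²(4*π/3·x), and each of sin², cos² integrates to L/2 = 3/2 over (0, 3).
∫_0^3 u² dx = 27/8, so ||u||_L² = 3*sqrt(6)/4.
∫_0^3 (u')² dx = 6*π^2, so ||u'||_L² = sqrt(6)*π.
Ratio ||u||_L² / ||u'||_L² = 3/(4*π).
Sharp Poincaré constant on H^1_0(0, 3) is C_P = L/π = 3/π, achieved by sin(π/3·x).
This is the k = 4 harmonic; the ratio L/(kπ) is strictly less than C_P = L/π, consistent with the sharp inequality ||u||_L² ≤ C_P ||u'||_L².


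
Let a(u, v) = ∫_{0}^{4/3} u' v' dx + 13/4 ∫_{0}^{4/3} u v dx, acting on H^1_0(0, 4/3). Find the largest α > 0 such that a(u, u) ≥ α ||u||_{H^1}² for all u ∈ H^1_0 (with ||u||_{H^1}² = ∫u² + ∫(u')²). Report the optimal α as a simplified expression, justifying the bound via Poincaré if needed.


α = 1

Coercivity of a(·,·) on H^1_0(0, 4/3) means a(u, u) ≥ α ||u||_{H^1}² for every u ∈ H^1_0.
The interval has length L = 4/3, and Poincaré/coercivity depend only on L. Here a(u, u) = ∫(u')² + (13/4)·∫u².
Here c = 13/4 ≥ 1, so a(u,u) = ∫(u')² + c∫u² ≥ ∫(u')² + ∫u² = ||u||_{H^1}², i.e. α = 1 works. No larger α is possible: a(u,u) ≥ α||u||_{H^1}² means (1−α)∫(u')² ≥ (α−c)∫u², and for the modes u_n = sin(nπ(x−x₀)/L) (x₀ the left endpoint) one has ∫u_n²/∫(u_n')² = (L/(nπ))² → 0, so a(u_n,u_n)/||u_n||_{H^1}² → 1. Hence the optimal constant is α = 1.
Therefore α = 1.


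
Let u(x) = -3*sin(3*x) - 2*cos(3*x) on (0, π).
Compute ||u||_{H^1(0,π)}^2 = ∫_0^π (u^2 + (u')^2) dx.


||u||_{H^1(0,π)}^2 = 65*π

u'(x) = 6*sin(3*x) - 9*cos(3*x).
Expand u² and (u')² and integrate term by term on (0, π), using: for integers n ≥ 1, ∫_0^π sin²(nx) dx = ∫_0^π cos²(nx) dx = π/2; for n ≠ n', ∫_0^π sin(nx)sin(n'x) dx = ∫_0^π cos(nx)cos(n'x) dx = 0; and by product-to-sum, ∫_0^π sin(nx)cos(n'x) dx = ½∫_0^π [sin((n+n')x) + sin((n−n')x)] dx, which is 0 when n+n' is even and 2n/(n²−n'²) when n+n' is odd (it need not vanish on (0, π)).
  u² squared terms: (-3)²·∫sin(3x)² dx = 9·π/2 = 9*π/2;  (-2)²·∫cos(3x)² dx = 4·π/2 = 2*π.
  u² cross terms: 2·(-3)·(-2)·∫sin(3x)·cos(3x) dx = 12·(0) = 0.
  So ∫_0^π u² dx = 9*π/2 + 2*π + 0 = 13*π/2.
  (u')² squared terms: (-9)²·∫cos(3x)² dx = 81·π/2 = 81*π/2;  (6)²·∫sin(3x)² dx = 36·π/2 = 18*π.
  (u')² cross terms: 2·(-9)·(6)·∫cos(3x)·sin(3x) dx = -108·(0) = 0.
  So ∫_0^π (u')² dx = 81*π/2 + 18*π + 0 = 117*π/2.
||u||_{H^1}^2 = (13*π/2) + (117*π/2) = 65*π.


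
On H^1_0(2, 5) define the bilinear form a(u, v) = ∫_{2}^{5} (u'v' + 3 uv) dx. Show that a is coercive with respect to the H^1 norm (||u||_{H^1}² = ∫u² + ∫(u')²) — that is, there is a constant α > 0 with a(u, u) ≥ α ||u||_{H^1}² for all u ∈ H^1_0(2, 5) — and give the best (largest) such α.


α = 1

Coercivity of a(·,·) on H^1_0(2, 5) means a(u, u) ≥ α ||u||_{H^1}² for every u ∈ H^1_0.
The interval has length L = 3, and Poincaré/coercivity depend only on L. Here a(u, u) = ∫(u')² + (3)·∫u².
Here c = 3 ≥ 1, so a(u,u) = ∫(u')² + c∫u² ≥ ∫(u')² + ∫u² = ||u||_{H^1}², i.e. α = 1 works. No larger α is possible: a(u,u) ≥ α||u||_{H^1}² means (1−α)∫(u')² ≥ (α−c)∫u², and for the modes u_n = sin(nπ(x−x₀)/L) (x₀ the left endpoint) one has ∫u_n²/∫(u_n')² = (L/(nπ))² → 0, so a(u_n,u_n)/||u_n||_{H^1}² → 1. Hence the optimal constant is α = 1.
Therefore α = 1.


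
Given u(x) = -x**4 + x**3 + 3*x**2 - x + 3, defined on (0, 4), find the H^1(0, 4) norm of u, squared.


||u||_{H^1}^2 = 7415624/315

The H^1 norm (squared) on an interval (0, L) is
  ||u||_{H^1}^2 = ∫_0^L u(x)^2 dx + ∫_0^L u'(x)^2 dx.
Compute u'(x) = -4*x**3 + 3*x**2 + 6*x - 1.
Then u(x)^2 = x**8 - 2*x**7 - 5*x**6 + 8*x**5 + x**4 + 19*x**2 - 6*x + 9 and u'(x)^2 = 16*x**6 - 24*x**5 - 39*x**4 + 44*x**3 + 30*x**2 - 12*x + 1.
Integrate each monomial from 0 to 4 using ∫_0^4 c·x^n dx = c·4^(n+1)/(n+1):
  ∫_0^4 u(x)^2 dx = ∫_0^4 (x^8 - 2*x^7 - 5*x^6 + 8*x^5 + x^4 + 19*x^2 - 6*x + 9) dx. Term by term:
    ∫_0^4 x^8 dx = 262144/9;  ∫_0^4 -2*x^7 dx = -16384;  ∫_0^4 -5*x^6 dx = -81920/7;
    ∫_0^4 8*x^5 dx = 16384/3;  ∫_0^4 x^4 dx = 1024/5;  ∫_0^4 19*x^2 dx = 1216/3;
    ∫_0^4 -6*x dx = -48;  ∫_0^4 9 dx = 36.
  Sum: 262144/9 − 16384 − 81920/7 + 16384/3 + 1024/5 + 1216/3 − 48 + 36 = 2236412/315.
  ∫_0^4 u'(x)^2 dx = ∫_0^4 (16*x^6 - 24*x^5 - 39*x^4 + 44*x^3 + 30*x^2 - 12*x + 1) dx. Term by term:
    ∫_0^4 16*x^6 dx = 262144/7;  ∫_0^4 -24*x^5 dx = -16384;  ∫_0^4 -39*x^4 dx = -39936/5;
    ∫_0^4 44*x^3 dx = 2816;  ∫_0^4 30*x^2 dx = 640;  ∫_0^4 -12*x dx = -96;
    ∫_0^4 1 dx = 4.
  Sum: 262144/7 − 16384 − 39936/5 + 2816 + 640 − 96 + 4 = 575468/35.
Adding: ||u||_{H^1}^2 = 2236412/315 + 575468/35 = 7415624/315.


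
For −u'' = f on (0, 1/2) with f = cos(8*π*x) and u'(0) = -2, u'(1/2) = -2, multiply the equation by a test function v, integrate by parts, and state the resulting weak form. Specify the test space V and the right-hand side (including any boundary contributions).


V = H^1(0, 1/2) (v unrestricted at boundary; u is determined up to an additive constant); weak form: ∫_0^1/2 u'v' dx = ∫_0^1/2 (cos(8*π*x)) v dx − 2·v(1/2) + 2·v(0) for all v ∈ V.

Multiply both sides by a test function v and integrate from 0 to 1/2:
  ∫_0^1/2 −u''(x) v(x) dx = ∫_0^1/2 f(x) v(x) dx.
Integrate the LHS by parts once:
  ∫_0^1/2 −u'' v dx = −[u'(x) v(x)]_0^1/2 + ∫_0^1/2 u'(x) v'(x) dx.
Thus ∫_0^1/2 u'(x) v'(x) dx = ∫_0^1/2 f(x) v(x) dx + [u'(x) v(x)]_0^1/2.
Choose V so that boundary terms are either known or forced to vanish.
u has inhomogeneous Neumann u'(0) = -2, u'(1/2) = -2. [u' v]_0^1/2 = (-2)·v(1/2) − (-2)·v(0) = − 2·v(1/2) + 2·v(0). Take V = H^1(0, 1/2); boundary term becomes part of RHS.
Weak formulation: find u (satisfying any essential BC) such that ∫_0^1/2 u'(x) v'(x) dx = ∫_0^1/2 f v dx − 2·v(1/2) + 2·v(0) for all v ∈ V (Neumann data are natural BCs: they enter the RHS as boundary terms).
Substituting f(x) = cos(8*π*x), the right-hand side is ∫_0^1/2 (cos(8*π*x)) v dx − 2·v(1/2) + 2·v(0).
Compatibility check (pure Neumann): taking v ≡ 1 ∈ V gives 0 = ∫_0^1/2 f dx + (-2) − (-2), i.e. ∫_0^1/2 f dx must equal u'(0) − u'(1/2) = 0. Indeed ∫_0^1/2 (cos(8*π*x)) dx = 0, so the data are compatible. The solution is then unique only up to an additive constant (fix it e.g. by requiring ∫_0^1/2 u dx = 0).


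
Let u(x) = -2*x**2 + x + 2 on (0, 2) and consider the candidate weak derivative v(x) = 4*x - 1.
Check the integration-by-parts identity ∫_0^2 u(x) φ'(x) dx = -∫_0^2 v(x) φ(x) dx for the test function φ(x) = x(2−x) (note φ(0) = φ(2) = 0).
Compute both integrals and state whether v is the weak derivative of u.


LHS = 4, RHS = -4. No, v is not the weak derivative of u.

u(x) = -2*x**2 + x + 2, classical derivative u'(x) = 1 - 4*x.
φ(x) = x(2−x), so φ'(x) = 2 - 2*x.
Note φ(0) = φ(2) = 0, so the boundary term u·φ vanishes.
LHS = ∫_0^2 u(x) φ'(x) dx = ∫_0^2 (4*x^3 - 6*x^2 - 2*x + 4) dx. Term by term:
  ∫_0^2 4*x^3 dx = 16;  ∫_0^2 -6*x^2 dx = -16;  ∫_0^2 -2*x dx = -4;
  ∫_0^2 4 dx = 8.
Sum: 16 − 16 − 4 + 8 = 4.
So LHS = 4.
∫_0^2 v(x) φ(x) dx = ∫_0^2 (-4*x^3 + 9*x^2 - 2*x) dx. Term by term:
  ∫_0^2 -4*x^3 dx = -16;  ∫_0^2 9*x^2 dx = 24;  ∫_0^2 -2*x dx = -4.
Sum: -16 + 24 − 4 = 4.
So RHS = -∫_0^2 v(x) φ(x) dx = -4.
LHS − RHS = 8 ≠ 0, so the identity fails.
(For a valid weak derivative the identity must hold for EVERY test function, in particular this one. The failure shows v is NOT the weak derivative of u.)
Correct weak derivative would be u'(x) = 1 - 4*x.


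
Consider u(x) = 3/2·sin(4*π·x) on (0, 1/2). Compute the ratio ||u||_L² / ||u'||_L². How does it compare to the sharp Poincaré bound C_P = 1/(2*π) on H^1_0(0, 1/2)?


||u||_L² / ||u'||_L² = 1/(4*π) < C_P = 1/(2*π).

u(x) = 3/2·sin(4*π·x), so u'(x) = 6*π*cos(4*π*x).
Writing u(x) = A·sin(kπx/L) with A = 3/2 and k = 2, use ∫_0^L sin²(kπx/L) dx = L/2 and ∫_0^L cos²(kπx/L) dx = L/2.
u² = 9/4·sin²(4*π·x) and (u')² = 36*π^2·cos²(4*π·x), and each of sin², cos² integrates to L/2 = 1/4 over (0, 1/2).
∫_0^1/2 u² dx = 9/16, so ||u||_L² = 3/4.
∫_0^1/2 (u')² dx = 9*π^2, so ||u'||_L² = 3*π.
Ratio ||u||_L² / ||u'||_L² = 1/(4*π).
Sharp Poincaré constant on H^1_0(0, 1/2) is C_P = L/π = 1/(2*π), achieved by sin(2*π·x).
This is the k = 2 harmonic; the ratio L/(kπ) is strictly less than C_P = L/π, consistent with the sharp inequality ||u||_L² ≤ C_P ||u'||_L².


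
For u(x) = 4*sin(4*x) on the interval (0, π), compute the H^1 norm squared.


||u||_{H^1(0,π)}^2 = 136*π

u'(x) = 16*cos(4*x).
Expand u² and (u')² and integrate term by term on (0, π), using: for integers n ≥ 1, ∫_0^π sin²(nx) dx = ∫_0^π cos²(nx) dx = π/2; for n ≠ n', ∫_0^π sin(nx)sin(n'x) dx = ∫_0^π cos(nx)cos(n'x) dx = 0; and by product-to-sum, ∫_0^π sin(nx)cos(n'x) dx = ½∫_0^π [sin((n+n')x) + sin((n−n')x)] dx, which is 0 when n+n' is even and 2n/(n²−n'²) when n+n' is odd (it need not vanish on (0, π)).
  u² squared terms: (4)²·∫sin(4x)² dx = 16·π/2 = 8*π.
  So ∫_0^π u² dx = 8*π.
  (u')² squared terms: (16)²·∫cos(4x)² dx = 256·π/2 = 128*π.
  So ∫_0^π (u')² dx = 128*π.
||u||_{H^1}^2 = (8*π) + (128*π) = 136*π.


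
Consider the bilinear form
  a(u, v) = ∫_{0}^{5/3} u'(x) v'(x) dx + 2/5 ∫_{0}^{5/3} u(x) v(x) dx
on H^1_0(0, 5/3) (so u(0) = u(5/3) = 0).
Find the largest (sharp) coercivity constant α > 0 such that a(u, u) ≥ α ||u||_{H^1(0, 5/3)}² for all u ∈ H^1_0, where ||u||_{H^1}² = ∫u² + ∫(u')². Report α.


α = (10 + 9*π^2)/(25 + 9*π^2)

Coercivity of a(·,·) on H^1_0(0, 5/3) means a(u, u) ≥ α ||u||_{H^1}² for every u ∈ H^1_0.
The interval has length L = 5/3, and Poincaré/coercivity depend only on L. Here a(u, u) = ∫(u')² + (2/5)·∫u².
Here 0 < c = 2/5 < 1. The condition a(u,u) ≥ α||u||_{H^1}² reads (1−α)∫(u')² ≥ (α−c)∫u². Any admissible α is ≤ 1 (rapidly oscillating u have ∫u²/∫(u')² → 0), and α = 1 would force 0 ≥ (1−c)∫u², impossible since c < 1; so 1−α > 0. By the sharp Poincaré inequality on H^1_0 of an interval of length L, ∫(u')² ≥ (π/L)²∫u² with equality for the first sine mode sin(π(x−x₀)/L) (x₀ the left endpoint), so the inequality holds for all u iff (1−α)(π/L)² ≥ α − c, i.e. α ≤ ((π/L)² + c)/((π/L)² + 1) = (1 + c(L/π)²)/(1 + (L/π)²). With (π/L)² = 9*π^2/25 and c = 2/5, the largest admissible constant is α = ((π/L)² + c)/((π/L)² + 1).
Simplifying, α = (10 + 9*π^2)/(25 + 9*π^2).


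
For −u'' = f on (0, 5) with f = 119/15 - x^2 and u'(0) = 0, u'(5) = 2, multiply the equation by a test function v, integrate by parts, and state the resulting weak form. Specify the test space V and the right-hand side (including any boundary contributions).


V = H^1(0, 5) (v unrestricted at boundary; u is determined up to an additive constant); weak form: ∫_0^5 u'v' dx = ∫_0^5 (119/15 - x^2) v dx + 2·v(5) for all v ∈ V.

Multiply both sides by a test function v and integrate from 0 to 5:
  ∫_0^5 −u''(x) v(x) dx = ∫_0^5 f(x) v(x) dx.
Integrate the LHS by parts once:
  ∫_0^5 −u'' v dx = −[u'(x) v(x)]_0^5 + ∫_0^5 u'(x) v'(x) dx.
Thus ∫_0^5 u'(x) v'(x) dx = ∫_0^5 f(x) v(x) dx + [u'(x) v(x)]_0^5.
Choose V so that boundary terms are either known or forced to vanish.
u has inhomogeneous Neumann u'(0) = 0, u'(5) = 2. [u' v]_0^5 = (2)·v(5) − (0)·v(0) = 2·v(5). Take V = H^1(0, 5); boundary term becomes part of RHS.
Weak formulation: find u (satisfying any essential BC) such that ∫_0^5 u'(x) v'(x) dx = ∫_0^5 f v dx + 2·v(5) for all v ∈ V (Neumann data are natural BCs: they enter the RHS as boundary terms).
Substituting f(x) = 119/15 - x^2, the right-hand side is ∫_0^5 (119/15 - x^2) v dx + 2·v(5).
Compatibility check (pure Neumann): taking v ≡ 1 ∈ V gives 0 = ∫_0^5 f dx + (2) − (0), i.e. ∫_0^5 f dx must equal u'(0) − u'(5) = -2. Indeed ∫_0^5 (119/15 - x^2) dx = -2, so the data are compatible. The solution is then unique only up to an additive constant (fix it e.g. by requiring ∫_0^5 u dx = 0).
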